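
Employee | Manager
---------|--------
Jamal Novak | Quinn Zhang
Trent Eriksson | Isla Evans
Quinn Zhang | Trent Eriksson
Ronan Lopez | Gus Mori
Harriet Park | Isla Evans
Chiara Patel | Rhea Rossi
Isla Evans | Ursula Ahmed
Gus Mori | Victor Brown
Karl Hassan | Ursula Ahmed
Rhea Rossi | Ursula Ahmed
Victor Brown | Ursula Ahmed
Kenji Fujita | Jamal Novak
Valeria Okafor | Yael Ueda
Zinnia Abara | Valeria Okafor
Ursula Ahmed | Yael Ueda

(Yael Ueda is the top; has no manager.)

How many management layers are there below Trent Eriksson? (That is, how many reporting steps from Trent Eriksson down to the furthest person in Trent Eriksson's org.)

3

The longest chain under Trent Eriksson runs Trent Eriksson → Quinn Zhang → Jamal Novak → Kenji Fujita, which is 3 levels below Trent Eriksson.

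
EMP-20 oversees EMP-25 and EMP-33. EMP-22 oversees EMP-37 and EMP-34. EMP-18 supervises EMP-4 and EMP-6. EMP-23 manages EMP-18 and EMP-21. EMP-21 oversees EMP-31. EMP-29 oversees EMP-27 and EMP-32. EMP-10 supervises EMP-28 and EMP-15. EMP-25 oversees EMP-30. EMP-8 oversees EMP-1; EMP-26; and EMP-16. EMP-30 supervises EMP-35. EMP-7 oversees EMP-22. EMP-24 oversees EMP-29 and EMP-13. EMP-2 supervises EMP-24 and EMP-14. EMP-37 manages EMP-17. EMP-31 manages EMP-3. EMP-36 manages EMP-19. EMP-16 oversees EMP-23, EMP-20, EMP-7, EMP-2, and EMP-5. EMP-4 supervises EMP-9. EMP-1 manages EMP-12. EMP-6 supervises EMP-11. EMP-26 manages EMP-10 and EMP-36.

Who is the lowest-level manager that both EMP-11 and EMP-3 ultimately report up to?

EMP-11's chain of managers is EMP-6, EMP-18, EMP-23, EMP-16, EMP-8. EMP-3's chain of managers is EMP-31, EMP-21, EMP-23, EMP-16, EMP-8. The first manager that appears in both chains is EMP-23.

EMP-23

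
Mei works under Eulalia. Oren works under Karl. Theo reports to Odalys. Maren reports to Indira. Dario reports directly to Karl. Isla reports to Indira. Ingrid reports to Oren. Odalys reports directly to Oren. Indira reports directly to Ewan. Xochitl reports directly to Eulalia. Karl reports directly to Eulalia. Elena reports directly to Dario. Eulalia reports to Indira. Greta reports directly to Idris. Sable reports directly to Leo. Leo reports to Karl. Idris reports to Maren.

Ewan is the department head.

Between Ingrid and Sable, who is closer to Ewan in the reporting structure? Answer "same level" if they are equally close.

same level

Both Ingrid and Sable are 5 levels below Ewan.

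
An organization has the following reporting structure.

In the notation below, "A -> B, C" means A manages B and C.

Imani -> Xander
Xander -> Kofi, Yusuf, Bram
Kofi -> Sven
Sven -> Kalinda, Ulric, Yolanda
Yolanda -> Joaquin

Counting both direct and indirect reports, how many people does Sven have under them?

Sven directly manages Kalinda, Ulric, Yolanda. Kalinda has no reports. Ulric has no reports. Under Yolanda: Joaquin (1). So Sven's organization is 3 direct reports plus everyone under them: 1 + 1 + 2 = 4.

4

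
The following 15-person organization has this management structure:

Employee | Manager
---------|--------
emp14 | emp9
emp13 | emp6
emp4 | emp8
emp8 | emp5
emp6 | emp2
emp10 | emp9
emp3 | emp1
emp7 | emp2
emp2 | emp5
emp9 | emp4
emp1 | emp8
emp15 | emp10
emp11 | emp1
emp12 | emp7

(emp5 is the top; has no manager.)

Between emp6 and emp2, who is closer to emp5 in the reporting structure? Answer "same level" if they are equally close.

emp2

emp6 is 2 levels below emp5; emp2 is 1. emp2 is higher.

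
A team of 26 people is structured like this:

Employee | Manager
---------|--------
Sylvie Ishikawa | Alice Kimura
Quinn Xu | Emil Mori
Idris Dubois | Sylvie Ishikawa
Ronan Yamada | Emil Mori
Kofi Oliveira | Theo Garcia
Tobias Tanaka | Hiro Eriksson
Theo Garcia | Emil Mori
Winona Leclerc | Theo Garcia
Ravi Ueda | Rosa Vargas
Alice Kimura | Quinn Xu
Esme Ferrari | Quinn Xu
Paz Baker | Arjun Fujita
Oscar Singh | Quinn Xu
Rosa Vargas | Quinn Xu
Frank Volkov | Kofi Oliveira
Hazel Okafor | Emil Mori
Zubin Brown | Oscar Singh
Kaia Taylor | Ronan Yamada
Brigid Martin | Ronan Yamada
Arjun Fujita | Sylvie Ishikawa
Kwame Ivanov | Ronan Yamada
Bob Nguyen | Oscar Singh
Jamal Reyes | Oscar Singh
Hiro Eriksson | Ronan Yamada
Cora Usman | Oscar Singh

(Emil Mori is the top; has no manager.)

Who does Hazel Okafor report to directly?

Hazel Okafor reports directly to Emil Mori.

Emil Mori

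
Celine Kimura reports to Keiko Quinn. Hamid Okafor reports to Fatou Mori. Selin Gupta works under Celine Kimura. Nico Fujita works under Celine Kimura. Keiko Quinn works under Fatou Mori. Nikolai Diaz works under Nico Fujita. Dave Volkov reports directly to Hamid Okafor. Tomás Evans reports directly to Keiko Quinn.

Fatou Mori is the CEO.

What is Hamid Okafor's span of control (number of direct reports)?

1

Hamid Okafor directly manages Dave Volkov. That is 1 direct report.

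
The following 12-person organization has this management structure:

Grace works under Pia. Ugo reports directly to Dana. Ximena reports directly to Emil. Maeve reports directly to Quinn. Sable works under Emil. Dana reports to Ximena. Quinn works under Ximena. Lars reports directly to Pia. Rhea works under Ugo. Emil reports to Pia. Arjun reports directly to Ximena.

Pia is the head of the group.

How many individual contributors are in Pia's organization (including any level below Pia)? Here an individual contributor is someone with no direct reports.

6

The people in Pia's organization with no one reporting to them are Lars, Sable, Arjun, Maeve, Rhea, Grace. That is 6.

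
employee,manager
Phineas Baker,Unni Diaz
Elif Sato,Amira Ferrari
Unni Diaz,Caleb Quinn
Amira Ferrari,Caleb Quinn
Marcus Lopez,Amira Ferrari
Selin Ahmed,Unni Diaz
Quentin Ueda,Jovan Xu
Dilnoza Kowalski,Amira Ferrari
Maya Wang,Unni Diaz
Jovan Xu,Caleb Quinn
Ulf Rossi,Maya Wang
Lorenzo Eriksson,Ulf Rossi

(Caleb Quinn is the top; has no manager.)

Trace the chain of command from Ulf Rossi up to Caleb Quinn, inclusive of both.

Ulf Rossi -> Maya Wang -> Unni Diaz -> Caleb Quinn

Ulf Rossi reports to Maya Wang. Maya Wang reports to Unni Diaz. Unni Diaz reports to Caleb Quinn. Caleb Quinn is at the top.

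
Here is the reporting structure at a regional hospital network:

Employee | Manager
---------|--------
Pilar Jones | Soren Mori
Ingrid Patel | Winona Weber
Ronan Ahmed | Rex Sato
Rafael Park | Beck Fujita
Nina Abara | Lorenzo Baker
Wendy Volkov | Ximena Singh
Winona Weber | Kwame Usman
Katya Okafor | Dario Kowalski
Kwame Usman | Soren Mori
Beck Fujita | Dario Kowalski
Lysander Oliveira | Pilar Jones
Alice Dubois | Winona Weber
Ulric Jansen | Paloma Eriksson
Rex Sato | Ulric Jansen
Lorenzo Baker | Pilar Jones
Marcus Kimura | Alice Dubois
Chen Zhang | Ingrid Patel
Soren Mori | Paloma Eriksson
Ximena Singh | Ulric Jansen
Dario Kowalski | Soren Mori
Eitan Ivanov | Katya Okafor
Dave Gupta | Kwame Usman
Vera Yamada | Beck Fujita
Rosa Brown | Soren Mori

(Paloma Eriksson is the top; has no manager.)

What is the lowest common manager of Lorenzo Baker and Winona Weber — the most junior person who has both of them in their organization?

Soren Mori

Lorenzo Baker's chain of managers is Pilar Jones, Soren Mori, Paloma Eriksson. Winona Weber's chain of managers is Kwame Usman, Soren Mori, Paloma Eriksson. The first manager that appears in both chains is Soren Mori.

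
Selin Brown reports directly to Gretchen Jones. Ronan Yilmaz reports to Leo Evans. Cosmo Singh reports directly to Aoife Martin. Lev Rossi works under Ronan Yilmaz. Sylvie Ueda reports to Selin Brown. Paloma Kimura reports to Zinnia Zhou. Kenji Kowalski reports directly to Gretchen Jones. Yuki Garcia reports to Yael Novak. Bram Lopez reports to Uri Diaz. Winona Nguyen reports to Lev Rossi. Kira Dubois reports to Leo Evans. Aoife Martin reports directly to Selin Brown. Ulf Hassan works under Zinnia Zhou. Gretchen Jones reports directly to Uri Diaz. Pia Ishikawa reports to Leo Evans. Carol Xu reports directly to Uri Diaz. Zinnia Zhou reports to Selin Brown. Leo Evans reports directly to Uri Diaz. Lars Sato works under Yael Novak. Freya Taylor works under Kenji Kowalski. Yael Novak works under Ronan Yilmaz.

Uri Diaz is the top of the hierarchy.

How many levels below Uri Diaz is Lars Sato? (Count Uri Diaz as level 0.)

Chain from Lars Sato up to Uri Diaz: Lars Sato → Yael Novak → Ronan Yilmaz → Leo Evans → Uri Diaz. That is 4 steps up, so Lars Sato is 4 levels below Uri Diaz.

4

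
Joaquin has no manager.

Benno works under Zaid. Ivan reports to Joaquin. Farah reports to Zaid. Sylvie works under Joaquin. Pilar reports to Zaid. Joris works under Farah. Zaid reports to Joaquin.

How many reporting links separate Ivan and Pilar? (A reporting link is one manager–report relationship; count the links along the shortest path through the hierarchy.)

Ivan is 1 level below Joaquin, and Pilar is 2 levels below Joaquin (their lowest common manager). The shortest path runs up from Ivan to Joaquin and back down to Pilar: 1 + 2 = 3 links.

3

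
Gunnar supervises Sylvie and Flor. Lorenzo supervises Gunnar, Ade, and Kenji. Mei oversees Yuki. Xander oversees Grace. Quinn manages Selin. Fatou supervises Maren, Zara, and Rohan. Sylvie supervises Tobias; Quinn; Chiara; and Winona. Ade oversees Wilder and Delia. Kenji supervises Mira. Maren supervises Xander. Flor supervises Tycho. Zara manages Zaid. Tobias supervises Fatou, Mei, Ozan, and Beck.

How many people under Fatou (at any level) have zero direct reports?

The people in Fatou's organization with no one reporting to them are Rohan, Zaid, Grace. That is 3.

3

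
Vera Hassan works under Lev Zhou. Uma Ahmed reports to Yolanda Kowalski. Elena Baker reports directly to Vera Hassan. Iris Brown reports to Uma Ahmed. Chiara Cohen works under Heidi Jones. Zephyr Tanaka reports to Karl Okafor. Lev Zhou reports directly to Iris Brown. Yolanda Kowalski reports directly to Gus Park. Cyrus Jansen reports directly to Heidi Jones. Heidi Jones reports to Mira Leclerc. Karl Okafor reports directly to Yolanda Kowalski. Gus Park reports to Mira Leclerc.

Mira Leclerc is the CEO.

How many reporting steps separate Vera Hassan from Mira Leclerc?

6

Chain from Vera Hassan up to Mira Leclerc: Vera Hassan → Lev Zhou → Iris Brown → Uma Ahmed → Yolanda Kowalski → Gus Park → Mira Leclerc. That is 6 steps up, so Vera Hassan is 6 levels below Mira Leclerc.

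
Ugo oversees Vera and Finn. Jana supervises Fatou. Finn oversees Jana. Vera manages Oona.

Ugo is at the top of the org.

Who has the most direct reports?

Ugo

Direct-report counts: Ugo has 2; Finn has 1; Jana has 1; Vera has 1. The largest is 2, held by Ugo.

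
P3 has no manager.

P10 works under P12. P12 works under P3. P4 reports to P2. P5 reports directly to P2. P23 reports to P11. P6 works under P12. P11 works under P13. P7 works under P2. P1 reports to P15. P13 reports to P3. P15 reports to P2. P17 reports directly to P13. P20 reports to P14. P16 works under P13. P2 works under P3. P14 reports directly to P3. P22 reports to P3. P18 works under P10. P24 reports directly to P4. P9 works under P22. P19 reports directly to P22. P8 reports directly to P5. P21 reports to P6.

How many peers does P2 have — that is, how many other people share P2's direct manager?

4

P2 reports to P3. P3's other direct reports are P14, P13, P22, P12 — 4 peers.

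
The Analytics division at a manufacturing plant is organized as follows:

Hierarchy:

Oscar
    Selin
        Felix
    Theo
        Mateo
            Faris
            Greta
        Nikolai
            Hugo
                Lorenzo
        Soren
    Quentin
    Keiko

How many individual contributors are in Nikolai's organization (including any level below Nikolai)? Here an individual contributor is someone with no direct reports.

1

The only person in Nikolai's organization with no one reporting to them is Lorenzo. That is 1.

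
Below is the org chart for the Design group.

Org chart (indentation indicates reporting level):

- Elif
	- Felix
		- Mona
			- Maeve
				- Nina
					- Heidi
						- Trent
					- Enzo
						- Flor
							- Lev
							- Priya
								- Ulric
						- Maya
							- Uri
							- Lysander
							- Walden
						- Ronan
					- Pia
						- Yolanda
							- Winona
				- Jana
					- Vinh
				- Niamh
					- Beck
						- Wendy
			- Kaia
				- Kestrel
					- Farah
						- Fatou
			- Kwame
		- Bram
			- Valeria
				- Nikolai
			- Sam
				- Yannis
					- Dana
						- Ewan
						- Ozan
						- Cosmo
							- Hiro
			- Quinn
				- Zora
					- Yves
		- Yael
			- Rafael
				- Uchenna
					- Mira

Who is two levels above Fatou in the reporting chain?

Kestrel

Fatou reports to Farah, and Farah reports to Kestrel. So Fatou's skip-level manager is Kestrel.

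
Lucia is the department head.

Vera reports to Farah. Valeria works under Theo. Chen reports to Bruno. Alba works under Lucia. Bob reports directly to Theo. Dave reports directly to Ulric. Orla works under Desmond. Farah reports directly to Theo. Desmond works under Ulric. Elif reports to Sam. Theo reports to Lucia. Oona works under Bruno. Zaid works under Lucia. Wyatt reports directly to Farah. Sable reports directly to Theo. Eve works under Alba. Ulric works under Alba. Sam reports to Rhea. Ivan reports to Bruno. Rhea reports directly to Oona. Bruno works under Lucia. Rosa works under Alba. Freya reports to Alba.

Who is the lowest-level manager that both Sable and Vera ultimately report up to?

Theo

Sable's chain of managers is Theo, Lucia. Vera's chain of managers is Farah, Theo, Lucia. The first manager that appears in both chains is Theo.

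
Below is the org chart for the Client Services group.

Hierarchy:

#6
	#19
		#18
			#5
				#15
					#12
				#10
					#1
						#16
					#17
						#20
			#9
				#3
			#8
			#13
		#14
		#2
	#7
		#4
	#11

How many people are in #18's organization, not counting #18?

12

#18 directly manages #5, #9, #8, #13. Under #5: #10, #17, #20, #1, #16, #15, #12 (7). Under #9: #3 (1). #8 has no reports. #13 has no reports. So #18's organization is 4 direct reports plus everyone under them: 8 + 2 + 1 + 1 = 12.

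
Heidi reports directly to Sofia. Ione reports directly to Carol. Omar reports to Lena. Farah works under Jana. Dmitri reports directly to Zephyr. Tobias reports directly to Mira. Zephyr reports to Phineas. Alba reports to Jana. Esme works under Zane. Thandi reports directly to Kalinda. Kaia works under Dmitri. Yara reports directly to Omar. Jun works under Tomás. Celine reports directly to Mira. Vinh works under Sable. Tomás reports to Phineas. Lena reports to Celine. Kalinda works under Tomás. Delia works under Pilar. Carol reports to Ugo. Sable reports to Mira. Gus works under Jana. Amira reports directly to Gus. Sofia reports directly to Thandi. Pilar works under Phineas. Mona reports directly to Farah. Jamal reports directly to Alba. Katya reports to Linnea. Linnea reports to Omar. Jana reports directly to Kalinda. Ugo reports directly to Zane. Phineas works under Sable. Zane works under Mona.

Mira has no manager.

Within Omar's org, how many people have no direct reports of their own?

The people in Omar's organization with no one reporting to them are Yara, Katya. That is 2.

2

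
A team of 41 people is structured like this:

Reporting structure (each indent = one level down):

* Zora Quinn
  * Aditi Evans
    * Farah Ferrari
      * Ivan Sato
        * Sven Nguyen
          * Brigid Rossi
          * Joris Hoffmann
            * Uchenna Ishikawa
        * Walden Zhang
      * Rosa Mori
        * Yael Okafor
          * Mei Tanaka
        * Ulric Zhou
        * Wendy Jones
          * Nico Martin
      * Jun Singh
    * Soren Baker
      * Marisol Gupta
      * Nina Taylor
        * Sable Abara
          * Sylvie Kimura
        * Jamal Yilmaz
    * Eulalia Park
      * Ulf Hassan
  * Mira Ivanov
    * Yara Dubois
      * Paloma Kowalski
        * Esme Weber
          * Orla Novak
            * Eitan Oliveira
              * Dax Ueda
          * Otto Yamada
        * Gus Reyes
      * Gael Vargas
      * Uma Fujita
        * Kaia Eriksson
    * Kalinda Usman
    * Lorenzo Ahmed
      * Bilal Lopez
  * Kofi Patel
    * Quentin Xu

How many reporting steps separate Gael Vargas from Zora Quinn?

3

Chain from Gael Vargas up to Zora Quinn: Gael Vargas → Yara Dubois → Mira Ivanov → Zora Quinn. That is 3 steps up, so Gael Vargas is 3 levels below Zora Quinn.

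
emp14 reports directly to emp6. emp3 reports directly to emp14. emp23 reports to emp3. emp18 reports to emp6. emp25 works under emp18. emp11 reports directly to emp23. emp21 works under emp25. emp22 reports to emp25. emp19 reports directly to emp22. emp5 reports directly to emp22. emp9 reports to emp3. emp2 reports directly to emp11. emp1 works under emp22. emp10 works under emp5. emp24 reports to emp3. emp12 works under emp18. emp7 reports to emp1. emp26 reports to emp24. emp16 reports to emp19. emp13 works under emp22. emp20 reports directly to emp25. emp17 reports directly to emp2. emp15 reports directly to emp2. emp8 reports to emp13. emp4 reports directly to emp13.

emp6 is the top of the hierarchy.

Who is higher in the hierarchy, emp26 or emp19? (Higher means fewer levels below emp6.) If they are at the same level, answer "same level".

same level

Both emp26 and emp19 are 4 levels below emp6.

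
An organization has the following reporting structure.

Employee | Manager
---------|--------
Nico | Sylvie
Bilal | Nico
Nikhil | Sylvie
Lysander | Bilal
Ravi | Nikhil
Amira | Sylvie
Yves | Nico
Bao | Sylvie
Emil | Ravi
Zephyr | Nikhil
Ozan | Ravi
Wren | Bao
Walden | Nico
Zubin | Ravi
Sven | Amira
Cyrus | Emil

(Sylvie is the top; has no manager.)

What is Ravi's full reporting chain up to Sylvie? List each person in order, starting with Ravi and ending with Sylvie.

Ravi reports to Nikhil. Nikhil reports to Sylvie. Sylvie is at the top.

Ravi -> Nikhil -> Sylvie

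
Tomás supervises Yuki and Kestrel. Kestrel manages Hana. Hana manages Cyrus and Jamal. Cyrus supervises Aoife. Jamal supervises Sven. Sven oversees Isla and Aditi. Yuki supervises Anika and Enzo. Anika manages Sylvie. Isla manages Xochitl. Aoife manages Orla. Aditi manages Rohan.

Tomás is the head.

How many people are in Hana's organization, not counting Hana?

9

Hana directly manages Cyrus, Jamal. Under Cyrus: Aoife, Orla (2). Under Jamal: Sven, Aditi, Rohan, Isla, Xochitl (5). So Hana's organization is 2 direct reports plus everyone under them: 3 + 6 = 9.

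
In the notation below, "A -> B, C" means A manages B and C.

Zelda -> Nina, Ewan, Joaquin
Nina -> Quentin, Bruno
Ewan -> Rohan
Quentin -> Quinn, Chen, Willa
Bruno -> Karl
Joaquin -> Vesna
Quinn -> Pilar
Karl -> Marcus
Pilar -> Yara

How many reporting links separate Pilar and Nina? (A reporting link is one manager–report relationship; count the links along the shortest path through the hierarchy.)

3

Pilar is in Nina's organization: the chain from Pilar up to Nina is Pilar → Quinn → Quentin → Nina, which is 3 links.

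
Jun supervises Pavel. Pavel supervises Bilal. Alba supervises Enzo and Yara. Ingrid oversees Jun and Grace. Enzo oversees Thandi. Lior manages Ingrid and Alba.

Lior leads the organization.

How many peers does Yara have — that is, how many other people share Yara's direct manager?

1

Yara reports to Alba. Alba's other direct reports are Enzo — 1 peer.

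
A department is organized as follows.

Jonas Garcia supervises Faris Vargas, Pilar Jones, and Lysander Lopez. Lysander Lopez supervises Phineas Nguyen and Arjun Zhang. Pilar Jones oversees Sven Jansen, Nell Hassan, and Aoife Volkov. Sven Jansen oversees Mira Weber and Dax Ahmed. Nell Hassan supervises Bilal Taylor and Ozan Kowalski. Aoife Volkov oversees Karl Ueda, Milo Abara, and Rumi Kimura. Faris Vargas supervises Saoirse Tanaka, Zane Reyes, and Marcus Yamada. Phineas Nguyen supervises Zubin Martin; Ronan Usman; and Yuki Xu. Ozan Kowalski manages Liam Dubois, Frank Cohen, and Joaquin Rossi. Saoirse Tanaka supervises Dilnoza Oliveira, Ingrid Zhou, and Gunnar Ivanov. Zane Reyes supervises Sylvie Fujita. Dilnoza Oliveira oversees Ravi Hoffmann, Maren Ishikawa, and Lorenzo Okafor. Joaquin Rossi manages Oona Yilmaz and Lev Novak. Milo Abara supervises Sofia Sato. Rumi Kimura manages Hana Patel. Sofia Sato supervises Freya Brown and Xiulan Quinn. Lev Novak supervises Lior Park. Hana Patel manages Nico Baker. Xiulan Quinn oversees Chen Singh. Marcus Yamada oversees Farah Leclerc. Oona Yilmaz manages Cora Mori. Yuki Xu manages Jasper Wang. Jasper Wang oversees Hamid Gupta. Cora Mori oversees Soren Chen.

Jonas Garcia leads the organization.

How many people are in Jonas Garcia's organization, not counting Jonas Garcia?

Jonas Garcia directly manages Lysander Lopez, Pilar Jones, Faris Vargas. Under Lysander Lopez: Arjun Zhang, Phineas Nguyen, Zubin Martin, Yuki Xu, Jasper Wang, Hamid Gupta, Ronan Usman (7). Under Pilar Jones: Aoife Volkov, Rumi Kimura, Hana Patel, Nico Baker, Milo Abara, Sofia Sato, Freya Brown, Xiulan Quinn, Chen Singh, Karl Ueda, Nell Hassan, Bilal Taylor, Ozan Kowalski, Liam Dubois, Frank Cohen, Joaquin Rossi, Oona Yilmaz, Cora Mori, Soren Chen, Lev Novak, Lior Park, Sven Jansen, Mira Weber, Dax Ahmed (24). Under Faris Vargas: Marcus Yamada, Farah Leclerc, Zane Reyes, Sylvie Fujita, Saoirse Tanaka, Gunnar Ivanov, Ingrid Zhou, Dilnoza Oliveira, Lorenzo Okafor, Maren Ishikawa, Ravi Hoffmann (11). So Jonas Garcia's organization is 3 direct reports plus everyone under them: 8 + 25 + 12 = 45.

45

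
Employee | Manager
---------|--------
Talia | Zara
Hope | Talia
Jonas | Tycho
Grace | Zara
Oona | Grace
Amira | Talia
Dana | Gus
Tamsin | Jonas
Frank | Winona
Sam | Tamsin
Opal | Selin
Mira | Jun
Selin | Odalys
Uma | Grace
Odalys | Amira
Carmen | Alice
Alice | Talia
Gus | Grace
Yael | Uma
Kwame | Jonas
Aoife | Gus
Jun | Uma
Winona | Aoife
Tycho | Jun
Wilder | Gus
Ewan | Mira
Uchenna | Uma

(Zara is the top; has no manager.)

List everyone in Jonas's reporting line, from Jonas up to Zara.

Jonas reports to Tycho. Tycho reports to Jun. Jun reports to Uma. Uma reports to Grace. Grace reports to Zara. Zara is at the top.

Jonas -> Tycho -> Jun -> Uma -> Grace -> Zara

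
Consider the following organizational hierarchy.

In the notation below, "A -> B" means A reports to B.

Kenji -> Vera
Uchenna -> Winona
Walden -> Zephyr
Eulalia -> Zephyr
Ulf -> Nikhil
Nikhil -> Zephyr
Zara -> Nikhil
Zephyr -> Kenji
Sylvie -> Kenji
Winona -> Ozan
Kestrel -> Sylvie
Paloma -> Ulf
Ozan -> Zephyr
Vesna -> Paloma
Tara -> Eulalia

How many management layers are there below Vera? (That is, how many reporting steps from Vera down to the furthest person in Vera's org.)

6

The longest chain under Vera runs Vera → Kenji → Zephyr → Nikhil → Ulf → Paloma → Vesna, which is 6 levels below Vera.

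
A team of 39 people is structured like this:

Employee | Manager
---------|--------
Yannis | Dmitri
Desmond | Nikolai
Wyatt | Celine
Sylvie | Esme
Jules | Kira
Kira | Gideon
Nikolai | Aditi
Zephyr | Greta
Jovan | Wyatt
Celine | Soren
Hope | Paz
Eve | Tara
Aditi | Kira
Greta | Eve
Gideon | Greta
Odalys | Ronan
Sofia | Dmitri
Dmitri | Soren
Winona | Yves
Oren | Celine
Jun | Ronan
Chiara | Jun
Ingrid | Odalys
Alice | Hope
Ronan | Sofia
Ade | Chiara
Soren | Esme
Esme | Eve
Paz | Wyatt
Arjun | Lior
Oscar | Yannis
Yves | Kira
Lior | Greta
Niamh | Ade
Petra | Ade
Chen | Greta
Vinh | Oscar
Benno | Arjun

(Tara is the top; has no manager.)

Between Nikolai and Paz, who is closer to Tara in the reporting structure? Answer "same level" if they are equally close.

Both Nikolai and Paz are 6 levels below Tara.

same level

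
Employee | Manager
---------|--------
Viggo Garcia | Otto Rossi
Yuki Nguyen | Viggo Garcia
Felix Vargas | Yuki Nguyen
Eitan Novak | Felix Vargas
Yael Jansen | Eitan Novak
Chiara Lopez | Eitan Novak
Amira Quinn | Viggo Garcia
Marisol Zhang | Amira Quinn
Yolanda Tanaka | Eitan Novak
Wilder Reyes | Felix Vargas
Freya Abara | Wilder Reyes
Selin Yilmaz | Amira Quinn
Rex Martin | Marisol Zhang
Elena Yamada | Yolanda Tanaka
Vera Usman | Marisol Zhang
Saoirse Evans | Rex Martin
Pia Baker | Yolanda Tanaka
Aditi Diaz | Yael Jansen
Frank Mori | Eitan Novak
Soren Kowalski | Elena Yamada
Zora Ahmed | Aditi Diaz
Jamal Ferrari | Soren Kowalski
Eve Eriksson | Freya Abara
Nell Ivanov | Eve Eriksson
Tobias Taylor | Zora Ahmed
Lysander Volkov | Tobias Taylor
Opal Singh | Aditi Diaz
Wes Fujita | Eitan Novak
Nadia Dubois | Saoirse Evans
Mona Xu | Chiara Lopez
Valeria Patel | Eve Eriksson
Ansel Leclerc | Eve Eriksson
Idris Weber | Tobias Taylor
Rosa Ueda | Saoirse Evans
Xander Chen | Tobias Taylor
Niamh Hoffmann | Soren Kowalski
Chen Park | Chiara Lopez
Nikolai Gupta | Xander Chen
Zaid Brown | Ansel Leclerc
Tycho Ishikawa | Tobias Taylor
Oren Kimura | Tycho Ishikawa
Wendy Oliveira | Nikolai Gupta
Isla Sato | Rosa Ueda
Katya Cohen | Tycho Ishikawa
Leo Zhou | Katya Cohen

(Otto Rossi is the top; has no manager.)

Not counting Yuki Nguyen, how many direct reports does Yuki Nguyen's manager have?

Yuki Nguyen reports to Viggo Garcia. Viggo Garcia's other direct reports are Amira Quinn — 1 peer.

1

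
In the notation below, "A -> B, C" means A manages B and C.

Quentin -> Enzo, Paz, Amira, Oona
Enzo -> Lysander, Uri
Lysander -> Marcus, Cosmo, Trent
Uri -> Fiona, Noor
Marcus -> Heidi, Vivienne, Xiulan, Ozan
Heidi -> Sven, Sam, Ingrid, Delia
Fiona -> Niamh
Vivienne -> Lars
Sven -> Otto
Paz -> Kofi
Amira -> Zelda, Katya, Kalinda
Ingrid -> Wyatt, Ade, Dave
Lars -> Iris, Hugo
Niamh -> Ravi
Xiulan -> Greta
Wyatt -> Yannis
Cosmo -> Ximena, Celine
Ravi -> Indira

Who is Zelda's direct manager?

Amira

Zelda reports directly to Amira.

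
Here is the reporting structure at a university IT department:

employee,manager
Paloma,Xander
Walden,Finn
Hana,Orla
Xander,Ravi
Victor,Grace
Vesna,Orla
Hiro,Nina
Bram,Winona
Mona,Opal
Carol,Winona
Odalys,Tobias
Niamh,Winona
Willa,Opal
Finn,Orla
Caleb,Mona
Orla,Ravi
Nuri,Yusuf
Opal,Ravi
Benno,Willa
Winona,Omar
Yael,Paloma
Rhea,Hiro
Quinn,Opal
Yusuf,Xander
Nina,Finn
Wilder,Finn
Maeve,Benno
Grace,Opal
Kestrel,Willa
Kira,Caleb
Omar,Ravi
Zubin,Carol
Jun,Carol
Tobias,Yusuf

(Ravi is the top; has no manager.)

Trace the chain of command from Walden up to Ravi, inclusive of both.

Walden reports to Finn. Finn reports to Orla. Orla reports to Ravi. Ravi is at the top.

Walden -> Finn -> Orla -> Ravi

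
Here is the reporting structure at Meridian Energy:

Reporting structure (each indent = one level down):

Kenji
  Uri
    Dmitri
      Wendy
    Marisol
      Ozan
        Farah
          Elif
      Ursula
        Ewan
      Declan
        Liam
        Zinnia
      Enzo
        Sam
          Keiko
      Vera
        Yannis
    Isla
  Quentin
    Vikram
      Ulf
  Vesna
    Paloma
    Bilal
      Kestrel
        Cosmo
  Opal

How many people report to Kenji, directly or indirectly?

Kenji directly manages Uri, Quentin, Vesna, Opal. Under Uri: Isla, Marisol, Vera, Yannis, Enzo, Sam, Keiko, Declan, Zinnia, Liam, Ursula, Ewan, Ozan, Farah, Elif, Dmitri, Wendy (17). Under Quentin: Vikram, Ulf (2). Under Vesna: Bilal, Kestrel, Cosmo, Paloma (4). Opal has no reports. So Kenji's organization is 4 direct reports plus everyone under them: 18 + 3 + 5 + 1 = 27.

27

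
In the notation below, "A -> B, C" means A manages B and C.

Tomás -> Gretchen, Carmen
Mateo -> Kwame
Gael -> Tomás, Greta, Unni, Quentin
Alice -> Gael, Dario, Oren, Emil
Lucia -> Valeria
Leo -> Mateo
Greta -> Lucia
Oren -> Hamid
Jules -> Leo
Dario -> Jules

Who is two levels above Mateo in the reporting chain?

Mateo reports to Leo, and Leo reports to Jules. So Mateo's skip-level manager is Jules.

Jules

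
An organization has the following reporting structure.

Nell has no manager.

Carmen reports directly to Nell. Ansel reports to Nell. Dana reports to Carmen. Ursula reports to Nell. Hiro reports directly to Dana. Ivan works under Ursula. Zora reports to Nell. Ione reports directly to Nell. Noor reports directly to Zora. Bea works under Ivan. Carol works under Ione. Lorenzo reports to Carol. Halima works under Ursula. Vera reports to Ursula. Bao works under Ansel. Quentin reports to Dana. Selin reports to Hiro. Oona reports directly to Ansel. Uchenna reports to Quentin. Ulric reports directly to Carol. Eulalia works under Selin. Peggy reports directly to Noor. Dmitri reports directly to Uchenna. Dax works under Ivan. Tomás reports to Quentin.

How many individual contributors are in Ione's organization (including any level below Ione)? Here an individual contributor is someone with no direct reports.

The people in Ione's organization with no one reporting to them are Ulric, Lorenzo. That is 2.

2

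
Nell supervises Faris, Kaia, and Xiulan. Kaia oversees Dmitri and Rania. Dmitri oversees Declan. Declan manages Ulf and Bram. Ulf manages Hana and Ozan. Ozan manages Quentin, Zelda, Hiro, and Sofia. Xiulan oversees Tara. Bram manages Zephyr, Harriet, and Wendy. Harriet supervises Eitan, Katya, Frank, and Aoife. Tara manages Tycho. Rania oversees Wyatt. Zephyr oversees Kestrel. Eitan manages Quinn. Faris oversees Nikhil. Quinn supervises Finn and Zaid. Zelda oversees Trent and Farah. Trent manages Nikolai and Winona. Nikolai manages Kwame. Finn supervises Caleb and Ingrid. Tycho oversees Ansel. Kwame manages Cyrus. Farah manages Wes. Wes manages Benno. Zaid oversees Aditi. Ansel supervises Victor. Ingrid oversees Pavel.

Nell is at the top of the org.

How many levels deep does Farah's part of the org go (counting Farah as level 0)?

The longest chain under Farah runs Farah → Wes → Benno, which is 2 levels below Farah.

2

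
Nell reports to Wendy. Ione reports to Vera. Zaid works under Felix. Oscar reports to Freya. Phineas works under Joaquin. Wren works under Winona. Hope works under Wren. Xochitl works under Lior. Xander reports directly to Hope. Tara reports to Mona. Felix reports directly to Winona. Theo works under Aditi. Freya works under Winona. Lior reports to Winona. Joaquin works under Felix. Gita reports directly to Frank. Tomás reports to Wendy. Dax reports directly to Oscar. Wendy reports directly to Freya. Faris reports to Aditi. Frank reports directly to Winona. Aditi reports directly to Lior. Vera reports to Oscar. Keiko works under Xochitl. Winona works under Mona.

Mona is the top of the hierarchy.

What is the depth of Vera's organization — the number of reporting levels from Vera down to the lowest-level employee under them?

1

The longest chain under Vera runs Vera → Ione, which is 1 level below Vera.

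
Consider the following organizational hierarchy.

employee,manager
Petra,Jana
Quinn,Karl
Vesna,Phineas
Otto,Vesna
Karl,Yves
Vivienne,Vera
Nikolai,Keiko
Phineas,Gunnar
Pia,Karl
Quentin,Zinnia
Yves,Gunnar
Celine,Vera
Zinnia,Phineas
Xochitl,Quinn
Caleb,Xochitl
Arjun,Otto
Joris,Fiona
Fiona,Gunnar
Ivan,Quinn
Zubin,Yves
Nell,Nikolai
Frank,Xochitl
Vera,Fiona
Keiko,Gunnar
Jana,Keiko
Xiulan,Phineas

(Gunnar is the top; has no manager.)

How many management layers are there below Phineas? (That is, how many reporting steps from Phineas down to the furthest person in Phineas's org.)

The longest chain under Phineas runs Phineas → Vesna → Otto → Arjun, which is 3 levels below Phineas.

3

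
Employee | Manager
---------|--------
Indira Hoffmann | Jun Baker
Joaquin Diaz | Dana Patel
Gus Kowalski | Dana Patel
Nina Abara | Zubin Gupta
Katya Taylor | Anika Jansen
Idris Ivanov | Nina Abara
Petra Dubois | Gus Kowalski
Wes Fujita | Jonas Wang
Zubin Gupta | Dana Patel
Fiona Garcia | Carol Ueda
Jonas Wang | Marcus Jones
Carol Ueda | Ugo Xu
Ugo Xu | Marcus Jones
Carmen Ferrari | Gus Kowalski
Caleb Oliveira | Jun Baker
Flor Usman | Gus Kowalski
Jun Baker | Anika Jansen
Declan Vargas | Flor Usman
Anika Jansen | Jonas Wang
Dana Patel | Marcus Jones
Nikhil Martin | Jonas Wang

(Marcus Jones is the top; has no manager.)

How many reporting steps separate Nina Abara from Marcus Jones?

Chain from Nina Abara up to Marcus Jones: Nina Abara → Zubin Gupta → Dana Patel → Marcus Jones. That is 3 steps up, so Nina Abara is 3 levels below Marcus Jones.

3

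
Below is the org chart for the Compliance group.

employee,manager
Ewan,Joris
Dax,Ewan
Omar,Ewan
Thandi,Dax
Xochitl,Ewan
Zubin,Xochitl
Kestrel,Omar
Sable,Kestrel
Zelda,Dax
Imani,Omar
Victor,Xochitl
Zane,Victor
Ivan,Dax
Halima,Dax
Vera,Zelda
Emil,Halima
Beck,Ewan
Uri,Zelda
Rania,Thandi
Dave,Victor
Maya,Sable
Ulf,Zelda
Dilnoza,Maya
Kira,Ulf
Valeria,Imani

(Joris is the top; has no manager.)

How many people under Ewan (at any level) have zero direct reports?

12

The people in Ewan's organization with no one reporting to them are Beck, Dave, Zane, Zubin, Valeria, Dilnoza, Emil, Ivan, Kira, Uri, Vera, Rania. That is 12.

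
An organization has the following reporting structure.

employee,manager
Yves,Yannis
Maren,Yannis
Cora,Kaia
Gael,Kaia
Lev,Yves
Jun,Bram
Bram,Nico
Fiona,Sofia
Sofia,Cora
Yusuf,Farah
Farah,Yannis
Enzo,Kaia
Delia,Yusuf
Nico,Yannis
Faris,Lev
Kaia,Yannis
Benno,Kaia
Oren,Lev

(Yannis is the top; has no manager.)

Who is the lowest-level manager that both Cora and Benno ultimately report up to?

Kaia

Cora's chain of managers is Kaia, Yannis. Benno's chain of managers is Kaia, Yannis. The first manager that appears in both chains is Kaia.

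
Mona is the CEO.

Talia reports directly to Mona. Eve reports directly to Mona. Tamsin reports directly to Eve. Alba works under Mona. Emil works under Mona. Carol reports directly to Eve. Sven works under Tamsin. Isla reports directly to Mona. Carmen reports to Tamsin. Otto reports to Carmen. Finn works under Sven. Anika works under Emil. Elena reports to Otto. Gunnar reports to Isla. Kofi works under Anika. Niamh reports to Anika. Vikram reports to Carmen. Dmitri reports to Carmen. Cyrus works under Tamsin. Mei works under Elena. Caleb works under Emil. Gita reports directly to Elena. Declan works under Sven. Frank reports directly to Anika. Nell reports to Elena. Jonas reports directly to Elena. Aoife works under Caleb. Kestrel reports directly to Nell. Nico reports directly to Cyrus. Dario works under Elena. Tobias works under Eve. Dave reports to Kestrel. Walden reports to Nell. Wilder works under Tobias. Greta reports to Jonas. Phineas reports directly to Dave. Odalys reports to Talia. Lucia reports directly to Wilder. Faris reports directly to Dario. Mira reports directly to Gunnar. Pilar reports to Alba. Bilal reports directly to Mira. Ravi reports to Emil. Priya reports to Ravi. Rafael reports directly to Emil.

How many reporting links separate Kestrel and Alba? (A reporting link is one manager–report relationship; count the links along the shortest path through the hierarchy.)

Kestrel is 7 levels below Mona, and Alba is 1 level below Mona (their lowest common manager). The shortest path runs up from Kestrel to Mona and back down to Alba: 7 + 1 = 8 links.

8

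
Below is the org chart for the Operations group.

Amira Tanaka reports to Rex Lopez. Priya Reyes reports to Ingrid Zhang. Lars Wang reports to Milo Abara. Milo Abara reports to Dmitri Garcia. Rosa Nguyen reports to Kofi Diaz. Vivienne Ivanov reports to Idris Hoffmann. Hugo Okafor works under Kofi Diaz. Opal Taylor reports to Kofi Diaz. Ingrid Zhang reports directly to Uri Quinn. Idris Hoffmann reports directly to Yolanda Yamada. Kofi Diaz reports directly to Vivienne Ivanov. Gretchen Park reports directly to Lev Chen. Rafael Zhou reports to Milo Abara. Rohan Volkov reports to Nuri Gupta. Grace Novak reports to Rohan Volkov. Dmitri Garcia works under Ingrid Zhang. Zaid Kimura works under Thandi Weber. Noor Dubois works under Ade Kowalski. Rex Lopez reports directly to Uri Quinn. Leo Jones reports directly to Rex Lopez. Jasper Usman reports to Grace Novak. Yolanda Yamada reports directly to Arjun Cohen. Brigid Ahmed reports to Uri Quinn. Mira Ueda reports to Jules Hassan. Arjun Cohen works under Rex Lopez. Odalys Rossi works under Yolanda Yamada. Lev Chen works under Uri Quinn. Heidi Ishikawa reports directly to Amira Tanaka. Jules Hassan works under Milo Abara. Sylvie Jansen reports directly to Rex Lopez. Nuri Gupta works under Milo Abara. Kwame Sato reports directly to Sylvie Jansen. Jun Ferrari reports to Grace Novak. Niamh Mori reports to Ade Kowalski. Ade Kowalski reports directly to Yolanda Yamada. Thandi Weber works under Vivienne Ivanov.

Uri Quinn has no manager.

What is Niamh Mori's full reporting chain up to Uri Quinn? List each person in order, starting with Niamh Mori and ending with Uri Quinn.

Niamh Mori reports to Ade Kowalski. Ade Kowalski reports to Yolanda Yamada. Yolanda Yamada reports to Arjun Cohen. Arjun Cohen reports to Rex Lopez. Rex Lopez reports to Uri Quinn. Uri Quinn is at the top.

Niamh Mori -> Ade Kowalski -> Yolanda Yamada -> Arjun Cohen -> Rex Lopez -> Uri Quinn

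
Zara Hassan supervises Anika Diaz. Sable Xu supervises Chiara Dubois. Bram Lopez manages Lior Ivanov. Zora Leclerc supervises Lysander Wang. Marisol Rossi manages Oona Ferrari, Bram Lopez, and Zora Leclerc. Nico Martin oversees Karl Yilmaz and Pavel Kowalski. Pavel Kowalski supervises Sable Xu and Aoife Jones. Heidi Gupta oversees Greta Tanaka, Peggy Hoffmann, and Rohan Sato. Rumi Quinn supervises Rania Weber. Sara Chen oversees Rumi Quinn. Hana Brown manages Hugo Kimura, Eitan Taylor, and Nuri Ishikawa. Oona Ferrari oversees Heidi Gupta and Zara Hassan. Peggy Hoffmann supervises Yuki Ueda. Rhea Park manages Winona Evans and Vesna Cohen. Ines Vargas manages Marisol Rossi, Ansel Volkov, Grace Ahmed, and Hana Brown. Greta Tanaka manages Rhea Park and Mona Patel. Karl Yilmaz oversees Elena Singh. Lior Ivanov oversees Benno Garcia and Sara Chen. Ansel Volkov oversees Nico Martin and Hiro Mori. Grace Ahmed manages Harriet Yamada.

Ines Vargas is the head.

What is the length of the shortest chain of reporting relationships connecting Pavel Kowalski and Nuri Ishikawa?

Pavel Kowalski is 3 levels below Ines Vargas, and Nuri Ishikawa is 2 levels below Ines Vargas (their lowest common manager). The shortest path runs up from Pavel Kowalski to Ines Vargas and back down to Nuri Ishikawa: 3 + 2 = 5 links.

5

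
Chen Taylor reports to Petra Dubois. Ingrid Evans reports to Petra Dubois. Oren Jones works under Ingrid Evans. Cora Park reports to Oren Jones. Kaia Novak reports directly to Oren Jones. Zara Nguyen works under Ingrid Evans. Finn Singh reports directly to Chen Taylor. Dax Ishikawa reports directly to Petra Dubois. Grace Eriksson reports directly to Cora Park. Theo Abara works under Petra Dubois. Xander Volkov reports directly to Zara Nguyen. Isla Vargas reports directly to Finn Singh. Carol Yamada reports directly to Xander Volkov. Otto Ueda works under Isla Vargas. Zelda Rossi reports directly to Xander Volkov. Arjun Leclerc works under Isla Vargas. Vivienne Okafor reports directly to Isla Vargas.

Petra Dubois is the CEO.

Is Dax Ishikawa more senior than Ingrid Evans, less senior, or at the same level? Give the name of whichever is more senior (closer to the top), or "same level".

same level

Both Dax Ishikawa and Ingrid Evans are 1 level below Petra Dubois.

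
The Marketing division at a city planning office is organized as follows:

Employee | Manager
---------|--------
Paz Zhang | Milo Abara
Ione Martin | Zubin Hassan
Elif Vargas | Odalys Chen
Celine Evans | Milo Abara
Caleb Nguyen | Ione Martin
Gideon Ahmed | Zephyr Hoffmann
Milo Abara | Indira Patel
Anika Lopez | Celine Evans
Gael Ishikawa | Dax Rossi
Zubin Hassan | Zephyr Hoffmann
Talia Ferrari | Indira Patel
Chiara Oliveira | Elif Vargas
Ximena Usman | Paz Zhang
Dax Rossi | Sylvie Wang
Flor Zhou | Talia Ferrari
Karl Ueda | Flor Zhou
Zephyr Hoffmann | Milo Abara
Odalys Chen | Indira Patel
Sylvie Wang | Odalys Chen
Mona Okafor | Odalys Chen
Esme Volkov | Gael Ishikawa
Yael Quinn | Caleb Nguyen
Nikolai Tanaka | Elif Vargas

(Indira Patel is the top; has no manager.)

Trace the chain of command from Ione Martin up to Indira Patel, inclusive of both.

Ione Martin reports to Zubin Hassan. Zubin Hassan reports to Zephyr Hoffmann. Zephyr Hoffmann reports to Milo Abara. Milo Abara reports to Indira Patel. Indira Patel is at the top.

Ione Martin -> Zubin Hassan -> Zephyr Hoffmann -> Milo Abara -> Indira Patel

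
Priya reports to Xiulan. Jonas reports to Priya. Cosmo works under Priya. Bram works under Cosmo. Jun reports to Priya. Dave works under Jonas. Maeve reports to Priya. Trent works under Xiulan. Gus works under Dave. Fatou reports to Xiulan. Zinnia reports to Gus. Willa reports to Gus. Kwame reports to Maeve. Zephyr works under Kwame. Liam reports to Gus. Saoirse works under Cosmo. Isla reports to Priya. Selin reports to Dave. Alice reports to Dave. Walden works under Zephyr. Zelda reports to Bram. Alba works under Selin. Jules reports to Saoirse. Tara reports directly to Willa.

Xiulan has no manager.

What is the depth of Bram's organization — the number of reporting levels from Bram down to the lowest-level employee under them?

1

The longest chain under Bram runs Bram → Zelda, which is 1 level below Bram.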